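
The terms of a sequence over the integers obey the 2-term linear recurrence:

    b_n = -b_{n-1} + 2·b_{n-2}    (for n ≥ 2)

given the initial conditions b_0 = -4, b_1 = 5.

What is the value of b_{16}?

-196609

b_2 = -1·5 + 2·-4 = -13
b_3 = -1·-13 + 2·5 = 23
b_4 = -1·23 + 2·-13 = -49
b_5 = -1·-49 + 2·23 = 95
b_6 = -1·95 + 2·-49 = -193
b_7 = -1·-193 + 2·95 = 383
b_8 = -1·383 + 2·-193 = -769
b_9 = -1·-769 + 2·383 = 1535
b_10 = -1·1535 + 2·-769 = -3073
b_11 = -1·-3073 + 2·1535 = 6143
b_12 = -1·6143 + 2·-3073 = -12289
b_13 = -1·-12289 + 2·6143 = 24575
b_14 = -1·24575 + 2·-12289 = -49153
b_15 = -1·-49153 + 2·24575 = 98303
b_16 = -1·98303 + 2·-49153 = -196609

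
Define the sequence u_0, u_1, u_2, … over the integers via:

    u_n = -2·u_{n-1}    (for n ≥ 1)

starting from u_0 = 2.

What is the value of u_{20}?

2097152

u_1 = -2·2 = -4
u_2 = -2·-4 = 8
u_3 = -2·8 = -16
u_4 = -2·-16 = 32
u_5 = -2·32 = -64
u_6 = -2·-64 = 128
u_7 = -2·128 = -256
u_8 = -2·-256 = 512
u_9 = -2·512 = -1024
u_10 = -2·-1024 = 2048
u_11 = -2·2048 = -4096
u_12 = -2·-4096 = 8192
u_13 = -2·8192 = -16384
u_14 = -2·-16384 = 32768
u_15 = -2·32768 = -65536
u_16 = -2·-65536 = 131072
u_17 = -2·131072 = -262144
u_18 = -2·-262144 = 524288
u_19 = -2·524288 = -1048576
u_20 = -2·-1048576 = 2097152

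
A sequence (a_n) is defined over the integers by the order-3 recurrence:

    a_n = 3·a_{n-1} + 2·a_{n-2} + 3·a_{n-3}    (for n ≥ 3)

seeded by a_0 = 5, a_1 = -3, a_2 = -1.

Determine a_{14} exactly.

a_3 = 3·-1 + 2·-3 + 3·5 = 6
a_4 = 3·6 + 2·-1 + 3·-3 = 7
a_5 = 3·7 + 2·6 + 3·-1 = 30
a_6 = 3·30 + 2·7 + 3·6 = 122
a_7 = 3·122 + 2·30 + 3·7 = 447
a_8 = 3·447 + 2·122 + 3·30 = 1675
a_9 = 3·1675 + 2·447 + 3·122 = 6285
a_10 = 3·6285 + 2·1675 + 3·447 = 23546
a_11 = 3·23546 + 2·6285 + 3·1675 = 88233
a_12 = 3·88233 + 2·23546 + 3·6285 = 330646
a_13 = 3·330646 + 2·88233 + 3·23546 = 1239042
a_14 = 3·1239042 + 2·330646 + 3·88233 = 4643117

4643117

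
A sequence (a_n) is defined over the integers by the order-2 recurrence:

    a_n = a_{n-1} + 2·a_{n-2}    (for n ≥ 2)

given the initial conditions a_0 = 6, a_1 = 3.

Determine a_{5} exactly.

93

a_2 = 1·3 + 2·6 = 15
a_3 = 1·15 + 2·3 = 21
a_4 = 1·21 + 2·15 = 51
a_5 = 1·51 + 2·21 = 93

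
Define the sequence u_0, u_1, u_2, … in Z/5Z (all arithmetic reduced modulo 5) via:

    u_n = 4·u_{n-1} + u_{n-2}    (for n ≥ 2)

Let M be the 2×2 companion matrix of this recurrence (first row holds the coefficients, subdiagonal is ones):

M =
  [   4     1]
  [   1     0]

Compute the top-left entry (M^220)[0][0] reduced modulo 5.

(M^220)[0][0] is the top entry after applying M 220 times to the unit state (1, 0). Equivalently it is h_{221} for the auxiliary sequence (h_n) obeying the same recurrence with h_1 = 1 and h_i = 0 for 0 ≤ i < 1:
h_2 = 4·1 + 1·0 = 4
h_3 = 4·4 + 1·1 = 2
h_4 = 4·2 + 1·4 = 2
h_5 = 4·2 + 1·2 = 0
h_6 = 4·0 + 1·2 = 2
h_7 = 4·2 + 1·0 = 3
h_8 = 4·3 + 1·2 = 4
h_9 = 4·4 + 1·3 = 4
h_10 = 4·4 + 1·4 = 0
h_11 = 4·0 + 1·4 = 4
h_12 = 4·4 + 1·0 = 1
h_13 = 4·1 + 1·4 = 3
h_14 = 4·3 + 1·1 = 3
h_15 = 4·3 + 1·3 = 0
h_16 = 4·0 + 1·3 = 3
h_17 = 4·3 + 1·0 = 2
h_18 = 4·2 + 1·3 = 1
h_19 = 4·1 + 1·2 = 1
h_20 = 4·1 + 1·1 = 0
h_21 = 4·0 + 1·1 = 1
(h_20, h_21) = (0, 1) = (h_0, h_1), so the sequence has period 20.
221 ≡ 1 (mod 20), hence h_221 = h_1 = 1.

1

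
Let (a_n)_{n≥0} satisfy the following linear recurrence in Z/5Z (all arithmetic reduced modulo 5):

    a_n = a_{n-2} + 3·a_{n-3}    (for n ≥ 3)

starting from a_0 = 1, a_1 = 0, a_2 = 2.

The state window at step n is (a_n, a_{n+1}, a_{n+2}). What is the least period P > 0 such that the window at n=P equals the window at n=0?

124

n=0: window = (1, 0, 2)
n=1: window = (0, 2, 3)
n=2: window = (2, 3, 2)
n=3: window = (3, 2, 4)
n=4: window = (2, 4, 1)
n=5: window = (4, 1, 0)
n=6: window = (1, 0, 3)
n=7: window = (0, 3, 3)
n=8: window = (3, 3, 3)
n=9: window = (3, 3, 2)
n=10: window = (3, 2, 2)
n=11: window = (2, 2, 1)
n=12: window = (2, 1, 3)
n=13: window = (1, 3, 2)
n=14: window = (3, 2, 1)
n=15: window = (2, 1, 1)
n=16: window = (1, 1, 2)
n=17: window = (1, 2, 4)
n=18: window = (2, 4, 0)
n=19: window = (4, 0, 0)
n=20: window = (0, 0, 2)
n=21: window = (0, 2, 0)
n=22: window = (2, 0, 2)
n=23: window = (0, 2, 1)
n=24: window = (2, 1, 2)
n=25: window = (1, 2, 2)
n=26: window = (2, 2, 0)
n=27: window = (2, 0, 3)
n=28: window = (0, 3, 1)
n=29: window = (3, 1, 3)
n=30: window = (1, 3, 0)
n=31: window = (3, 0, 1)
n=32: window = (0, 1, 4)
n=33: window = (1, 4, 1)
n=34: window = (4, 1, 2)
n=35: window = (1, 2, 3)
n=36: window = (2, 3, 0)
n=37: window = (3, 0, 4)
n=38: window = (0, 4, 4)
n=39: window = (4, 4, 4)
n=40: window = (4, 4, 1)
…
n=122: window = (1, 2, 1)
n=123: window = (2, 1, 0)
n=124: window = (1, 0, 2)
window at n=124 equals window at n=0 → period = 124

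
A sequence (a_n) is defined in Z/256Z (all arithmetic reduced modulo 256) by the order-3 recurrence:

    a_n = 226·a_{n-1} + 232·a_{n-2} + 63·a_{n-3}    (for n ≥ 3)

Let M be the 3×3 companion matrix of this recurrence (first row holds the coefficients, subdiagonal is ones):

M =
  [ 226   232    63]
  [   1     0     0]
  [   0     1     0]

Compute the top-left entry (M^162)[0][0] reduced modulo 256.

161

(M^162)[0][0] is the top entry after applying M 162 times to the unit state (1, 0, 0). Equivalently it is h_{164} for the auxiliary sequence (h_n) obeying the same recurrence with h_2 = 1 and h_i = 0 for 0 ≤ i < 2:
h_3 = 226·1 + 232·0 + 63·0 = 226
h_4 = 226·226 + 232·1 + 63·0 = 108
h_5 = 226·108 + 232·226 + 63·1 = 103
h_6 = 226·103 + 232·108 + 63·226 = 108
h_7 = 226·108 + 232·103 + 63·108 = 68
h_8 = 226·68 + 232·108 + 63·103 = 65
Continuing the recurrence:
  h_9 = 150;  h_10 = 16;  h_11 = 15;  h_12 = 168;  h_13 = 216;  h_14 = 161
  h_15 = 58;  h_16 = 68;  h_17 = 55;  h_18 = 116;  h_19 = 252;  h_20 = 33
  h_21 = 14;  h_22 = 72;  h_23 = 95;  h_24 = 144;  h_25 = 240;  h_26 = 193
  h_27 = 82;  h_28 = 92;  h_29 = 7;  h_30 = 188;  h_31 = 244;  h_32 = 129
  h_33 = 70;  h_34 = 192;  h_35 = 175;  h_36 = 184;  h_37 = 72;  h_38 = 97
  h_39 = 42;  h_40 = 180;  h_41 = 215;  h_42 = 68;  h_43 = 44;  h_44 = 97
  h_45 = 62;  h_46 = 120;  h_47 = 255;  h_48 = 32;  h_49 = 224;  h_50 = 129
  h_51 = 194;  h_52 = 76;  h_53 = 167;  h_54 = 12;  h_55 = 164;  h_56 = 193
  h_57 = 246;  h_58 = 112;  h_59 = 79;  h_60 = 200;  h_61 = 184;  h_62 = 33
  h_63 = 26;  h_64 = 36;  h_65 = 119;  h_66 = 20;  h_67 = 92;  h_68 = 161
  h_69 = 110;  h_70 = 168;  h_71 = 159;  h_72 = 176;  h_73 = 208;  h_74 = 65
  h_75 = 50;  h_76 = 60;  h_77 = 71;  h_78 = 92;  h_79 = 84;  h_80 = 1
  h_81 = 166;  h_82 = 32;  h_83 = 239;  h_84 = 216;  h_85 = 40;  h_86 = 225
  h_87 = 10;  h_88 = 148;  h_89 = 23;  h_90 = 228;  h_91 = 140;  h_92 = 225
  h_93 = 158;  h_94 = 216;  h_95 = 63;  h_96 = 64;  h_97 = 192;  h_98 = 1
  h_99 = 162;  h_100 = 44;  h_101 = 231;  h_102 = 172;  h_103 = 4;  h_104 = 65
  h_105 = 86;  h_106 = 208;  h_107 = 143;  h_108 = 232;  h_109 = 152;  h_110 = 161
  h_111 = 250;  h_112 = 4;  h_113 = 183;  h_114 = 180;  h_115 = 188;  h_116 = 33
  h_117 = 206;  h_118 = 8;  h_119 = 223;  h_120 = 208;  h_121 = 176;  h_122 = 193
  h_123 = 18;  h_124 = 28;  h_125 = 135;  h_126 = 252;  h_127 = 180;  h_128 = 129
  h_129 = 6;  h_130 = 128;  h_131 = 47;  h_132 = 248;  h_133 = 8;  h_134 = 97
  h_135 = 234;  h_136 = 116;  h_137 = 87;  h_138 = 132;  h_139 = 236;  h_140 = 97
  h_141 = 254;  h_142 = 56;  h_143 = 127;  h_144 = 96;  h_145 = 160;  h_146 = 129
  h_147 = 130;  h_148 = 12;  h_149 = 39;  h_150 = 76;  h_151 = 100;  h_152 = 193
  h_153 = 182;  h_154 = 48;  h_155 = 207;  h_156 = 8;  h_157 = 120;  h_158 = 33
  h_159 = 218;  h_160 = 228;  h_161 = 247;  h_162 = 84
h_163 = 226·84 + 232·247 + 63·228 = 28
h_164 = 226·28 + 232·84 + 63·247 = 161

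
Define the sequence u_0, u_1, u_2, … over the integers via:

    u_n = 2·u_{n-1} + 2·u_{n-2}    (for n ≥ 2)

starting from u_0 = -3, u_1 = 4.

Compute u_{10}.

u_2 = 2·4 + 2·-3 = 2
u_3 = 2·2 + 2·4 = 12
u_4 = 2·12 + 2·2 = 28
u_5 = 2·28 + 2·12 = 80
u_6 = 2·80 + 2·28 = 216
u_7 = 2·216 + 2·80 = 592
u_8 = 2·592 + 2·216 = 1616
u_9 = 2·1616 + 2·592 = 4416
u_10 = 2·4416 + 2·1616 = 12064

12064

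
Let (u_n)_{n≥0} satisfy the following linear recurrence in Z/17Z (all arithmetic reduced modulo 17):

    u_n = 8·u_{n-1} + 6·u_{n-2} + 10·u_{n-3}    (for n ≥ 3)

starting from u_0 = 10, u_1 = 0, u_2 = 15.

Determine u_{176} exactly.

u_3 = 8·15 + 6·0 + 10·10 = 16
u_4 = 8·16 + 6·15 + 10·0 = 14
u_5 = 8·14 + 6·16 + 10·15 = 1
u_6 = 8·1 + 6·14 + 10·16 = 14
u_7 = 8·14 + 6·1 + 10·14 = 3
u_8 = 8·3 + 6·14 + 10·1 = 16
Continuing the recurrence:
  u_9 = 14;  u_10 = 0;  u_11 = 6;  u_12 = 1;  u_13 = 10;  u_14 = 10
  u_15 = 14;  u_16 = 0;  u_17 = 14;  u_18 = 14;  u_19 = 9;  u_20 = 7
  u_21 = 12;  u_22 = 7;  u_23 = 11;  u_24 = 12;  u_25 = 11;  u_26 = 15
  u_27 = 0;  u_28 = 13;  u_29 = 16;  u_30 = 2;  u_31 = 4;  u_32 = 0
  u_33 = 10;  u_34 = 1;  u_35 = 0;  u_36 = 4;  u_37 = 8;  u_38 = 3
  u_39 = 10;  u_40 = 8;  u_41 = 1;  u_42 = 3;  u_43 = 8;  u_44 = 7
  u_45 = 15;  u_46 = 4;  u_47 = 5;  u_48 = 10;  u_49 = 14;  u_50 = 1
  u_51 = 5;  u_52 = 16;  u_53 = 15;  u_54 = 11;  u_55 = 15;  u_56 = 13
  u_57 = 15;  u_58 = 8;  u_59 = 12;  u_60 = 5;  u_61 = 5;  u_62 = 3
  u_63 = 2;  u_64 = 16;  u_65 = 0;  u_66 = 14;  u_67 = 0;  u_68 = 16
  u_69 = 13;  u_70 = 13;  u_71 = 2;  u_72 = 3;  u_73 = 13;  u_74 = 6
  u_75 = 3;  u_76 = 3;  u_77 = 0;  u_78 = 14;  u_79 = 6;  u_80 = 13
  u_81 = 8;  u_82 = 15;  u_83 = 9;  u_84 = 4;  u_85 = 15;  u_86 = 13
  u_87 = 13;  u_88 = 9;  u_89 = 8;  u_90 = 10;  u_91 = 14;  u_92 = 14
  u_93 = 7;  u_94 = 8;  u_95 = 8;  u_96 = 12;  u_97 = 3;  u_98 = 6
  u_99 = 16;  u_100 = 7;  u_101 = 8;  u_102 = 11;  u_103 = 2;  u_104 = 9
  u_105 = 7;  u_106 = 11;  u_107 = 16;  u_108 = 9;  u_109 = 6;  u_110 = 7
  u_111 = 12;  u_112 = 11;  u_113 = 9;  u_114 = 3;  u_115 = 1;  u_116 = 14
  u_117 = 12;  u_118 = 3;  u_119 = 15;  u_120 = 3;  u_121 = 8;  u_122 = 11
  u_123 = 13;  u_124 = 12;  u_125 = 12;  u_126 = 9;  u_127 = 9;  u_128 = 8
  u_129 = 4;  u_130 = 0;  u_131 = 2;  u_132 = 5;  u_133 = 1;  u_134 = 7
  u_135 = 10;  u_136 = 13;  u_137 = 13;  u_138 = 10;  u_139 = 16;  u_140 = 12
  u_141 = 3;  u_142 = 1;  u_143 = 10;  u_144 = 14;  u_145 = 12;  u_146 = 8
  u_147 = 4;  u_148 = 13;  u_149 = 4;  u_150 = 14;  u_151 = 11;  u_152 = 8
  u_153 = 15;  u_154 = 6;  u_155 = 14;  u_156 = 9;  u_157 = 12;  u_158 = 1
  u_159 = 0;  u_160 = 7;  u_161 = 15;  u_162 = 9;  u_163 = 11;  u_164 = 3
  u_165 = 10;  u_166 = 4;  u_167 = 3;  u_168 = 12;  u_169 = 1;  u_170 = 8
  u_171 = 3;  u_172 = 14;  u_173 = 6;  u_174 = 9
u_175 = 8·9 + 6·6 + 10·14 = 10
u_176 = 8·10 + 6·9 + 10·6 = 7

7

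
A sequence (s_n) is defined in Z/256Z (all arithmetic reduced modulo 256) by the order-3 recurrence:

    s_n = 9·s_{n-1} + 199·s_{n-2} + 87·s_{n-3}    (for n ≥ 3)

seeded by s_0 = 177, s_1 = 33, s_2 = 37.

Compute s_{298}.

s_3 = 9·37 + 199·33 + 87·177 = 27
s_4 = 9·27 + 199·37 + 87·33 = 237
s_5 = 9·237 + 199·27 + 87·37 = 229
s_6 = 9·229 + 199·237 + 87·27 = 117
s_7 = 9·117 + 199·229 + 87·237 = 171
s_8 = 9·171 + 199·117 + 87·229 = 201
Continuing the recurrence:
  s_9 = 193;  s_10 = 37;  s_11 = 163;  s_12 = 21;  s_13 = 5;  s_14 = 229
  s_15 = 19;  s_16 = 97;  s_17 = 1;  s_18 = 229;  s_19 = 203;  s_20 = 125
  s_21 = 5;  s_22 = 85;  s_23 = 91;  s_24 = 249;  s_25 = 97;  s_26 = 229
  s_27 = 19;  s_28 = 165;  s_29 = 101;  s_30 = 69;  s_31 = 3;  s_32 = 17
  s_33 = 97;  s_34 = 165;  s_35 = 251;  s_36 = 13;  s_37 = 165;  s_38 = 53
  s_39 = 139;  s_40 = 41;  s_41 = 129;  s_42 = 165;  s_43 = 3;  s_44 = 53
  s_45 = 69;  s_46 = 165;  s_47 = 115;  s_48 = 193;  s_49 = 65;  s_50 = 101
  s_51 = 171;  s_52 = 157;  s_53 = 197;  s_54 = 21;  s_55 = 59;  s_56 = 89
  s_57 = 33;  s_58 = 101;  s_59 = 115;  s_60 = 197;  s_61 = 165;  s_62 = 5
  s_63 = 99;  s_64 = 113;  s_65 = 161;  s_66 = 37;  s_67 = 219;  s_68 = 45
  s_69 = 101;  s_70 = 245;  s_71 = 107;  s_72 = 137;  s_73 = 65;  s_74 = 37
  s_75 = 99;  s_76 = 85;  s_77 = 133;  s_78 = 101;  s_79 = 211;  s_80 = 33
  s_81 = 129;  s_82 = 229;  s_83 = 139;  s_84 = 189;  s_85 = 133;  s_86 = 213
  s_87 = 27;  s_88 = 185;  s_89 = 225;  s_90 = 229;  s_91 = 211;  s_92 = 229
  s_93 = 229;  s_94 = 197;  s_95 = 195;  s_96 = 209;  s_97 = 225;  s_98 = 165
  s_99 = 187;  s_100 = 77;  s_101 = 37;  s_102 = 181;  s_103 = 75;  s_104 = 233
  s_105 = 1;  s_106 = 165;  s_107 = 195;  s_108 = 117;  s_109 = 197;  s_110 = 37
  s_111 = 51;  s_112 = 129;  s_113 = 193;  s_114 = 101;  s_115 = 107;  s_116 = 221
  s_117 = 69;  s_118 = 149;  s_119 = 251;  s_120 = 25;  s_121 = 161;  s_122 = 101
  s_123 = 51;  s_124 = 5;  s_125 = 37;  s_126 = 133;  s_127 = 35;  s_128 = 49
  s_129 = 33;  s_130 = 37;  s_131 = 155;  s_132 = 109;  s_133 = 229;  s_134 = 117
  s_135 = 43;  s_136 = 73;  s_137 = 193;  s_138 = 37;  s_139 = 35;  s_140 = 149
  s_141 = 5;  s_142 = 229;  s_143 = 147;  s_144 = 225;  s_145 = 1;  s_146 = 229
  s_147 = 75;  s_148 = 253;  s_149 = 5;  s_150 = 85;  s_151 = 219;  s_152 = 121
  s_153 = 97;  s_154 = 229;  s_155 = 147;  s_156 = 37;  s_157 = 101;  s_158 = 69
  s_159 = 131;  s_160 = 145;  s_161 = 97;  s_162 = 165;  s_163 = 123;  s_164 = 141
  s_165 = 165;  s_166 = 53;  s_167 = 11;  s_168 = 169;  s_169 = 129;  s_170 = 165
  s_171 = 131;  s_172 = 181;  s_173 = 69;  s_174 = 165;  s_175 = 243;  s_176 = 65
  s_177 = 65;  s_178 = 101;  s_179 = 43;  s_180 = 29;  s_181 = 197;  s_182 = 21
  s_183 = 187;  s_184 = 217;  s_185 = 33;  s_186 = 101;  s_187 = 243;  s_188 = 69
  s_189 = 165;  s_190 = 5;  s_191 = 227;  s_192 = 241;  s_193 = 161;  s_194 = 37
  s_195 = 91;  s_196 = 173;  s_197 = 101;  s_198 = 245;  s_199 = 235;  s_200 = 9
  s_201 = 65;  s_202 = 37;  s_203 = 227;  s_204 = 213;  s_205 = 133;  s_206 = 101
  s_207 = 83;  s_208 = 161;  s_209 = 129;  s_210 = 229;  s_211 = 11;  s_212 = 61
  s_213 = 133;  s_214 = 213;  s_215 = 155;  s_216 = 57;  s_217 = 225;  s_218 = 229
  s_219 = 83;  s_220 = 101;  s_221 = 229;  s_222 = 197;  s_223 = 67;  s_224 = 81
  s_225 = 225;  s_226 = 165;  s_227 = 59;  s_228 = 205;  s_229 = 37;  s_230 = 181
  s_231 = 203;  s_232 = 105;  s_233 = 1;  s_234 = 165;  s_235 = 67;  s_236 = 245
  s_237 = 197;  s_238 = 37;  s_239 = 179;  s_240 = 1;  s_241 = 193;  s_242 = 101
  s_243 = 235;  s_244 = 93;  s_245 = 69;  s_246 = 149;  s_247 = 123;  s_248 = 153
  s_249 = 161;  s_250 = 101;  s_251 = 179;  s_252 = 133;  s_253 = 37;  s_254 = 133
  s_255 = 163;  s_256 = 177;  s_257 = 33;  s_258 = 37;  s_259 = 27;  s_260 = 237
  s_261 = 229;  s_262 = 117;  s_263 = 171;  s_264 = 201;  s_265 = 193;  s_266 = 37
  s_267 = 163;  s_268 = 21;  s_269 = 5;  s_270 = 229;  s_271 = 19;  s_272 = 97
  s_273 = 1;  s_274 = 229;  s_275 = 203;  s_276 = 125;  s_277 = 5;  s_278 = 85
  s_279 = 91;  s_280 = 249;  s_281 = 97;  s_282 = 229;  s_283 = 19;  s_284 = 165
  s_285 = 101;  s_286 = 69;  s_287 = 3;  s_288 = 17;  s_289 = 97;  s_290 = 165
  s_291 = 251;  s_292 = 13;  s_293 = 165;  s_294 = 53;  s_295 = 139;  s_296 = 41
s_297 = 9·41 + 199·139 + 87·53 = 129
s_298 = 9·129 + 199·41 + 87·139 = 165

165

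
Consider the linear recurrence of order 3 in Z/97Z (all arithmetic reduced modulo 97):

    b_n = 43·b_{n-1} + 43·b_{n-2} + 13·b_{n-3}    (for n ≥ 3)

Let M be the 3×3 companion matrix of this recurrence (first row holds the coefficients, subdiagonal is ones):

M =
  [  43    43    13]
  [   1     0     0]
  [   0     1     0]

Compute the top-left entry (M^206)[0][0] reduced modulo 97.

68

(M^206)[0][0] is the top entry after applying M 206 times to the unit state (1, 0, 0). Equivalently it is h_{208} for the auxiliary sequence (h_n) obeying the same recurrence with h_2 = 1 and h_i = 0 for 0 ≤ i < 2:
h_3 = 43·1 + 43·0 + 13·0 = 43
h_4 = 43·43 + 43·1 + 13·0 = 49
h_5 = 43·49 + 43·43 + 13·1 = 89
h_6 = 43·89 + 43·49 + 13·43 = 91
h_7 = 43·91 + 43·89 + 13·49 = 35
h_8 = 43·35 + 43·91 + 13·89 = 76
Continuing the recurrence:
  h_9 = 39;  h_10 = 65;  h_11 = 28;  h_12 = 44;  h_13 = 61;  h_14 = 29
  h_15 = 77;  h_16 = 16;  h_17 = 11;  h_18 = 28;  h_19 = 42;  h_20 = 49
  h_21 = 9;  h_22 = 33;  h_23 = 18;  h_24 = 79;  h_25 = 41;  h_26 = 59
  h_27 = 89;  h_28 = 10;  h_29 = 77;  h_30 = 48;  h_31 = 73;  h_32 = 93
  h_33 = 2;  h_34 = 87;  h_35 = 89;  h_36 = 28;  h_37 = 51;  h_38 = 92
  h_39 = 14;  h_40 = 80;  h_41 = 0;  h_42 = 33;  h_43 = 34;  h_44 = 68
  h_45 = 62;  h_46 = 18;  h_47 = 56;  h_48 = 11;  h_49 = 11;  h_50 = 25
  h_51 = 42;  h_52 = 17;  h_53 = 49;  h_54 = 86;  h_55 = 12;  h_56 = 1
  h_57 = 28;  h_58 = 45;  h_59 = 48;  h_60 = 95;  h_61 = 41;  h_62 = 70
  h_63 = 91;  h_64 = 84;  h_65 = 93;  h_66 = 64;  h_67 = 83;  h_68 = 61
  h_69 = 40;  h_70 = 87;  h_71 = 46;  h_72 = 31;  h_73 = 77;  h_74 = 4
  h_75 = 6;  h_76 = 73;  h_77 = 54;  h_78 = 10;  h_79 = 15;  h_80 = 31
  h_81 = 71;  h_82 = 22;  h_83 = 37;  h_84 = 65;  h_85 = 16;  h_86 = 84
  h_87 = 4;  h_88 = 15;  h_89 = 66;  h_90 = 43;  h_91 = 32;  h_92 = 9
  h_93 = 91;  h_94 = 60;  h_95 = 14;  h_96 = 0;  h_97 = 24;  h_98 = 50
  h_99 = 78;  h_100 = 93;  h_101 = 49;  h_102 = 39;  h_103 = 46;  h_104 = 24
  h_105 = 25;  h_106 = 86;  h_107 = 41;  h_108 = 63;  h_109 = 61;  h_110 = 45
  h_111 = 42;  h_112 = 72;  h_113 = 55;  h_114 = 90;  h_115 = 90;  h_116 = 16
  h_117 = 5;  h_118 = 36;  h_119 = 31;  h_120 = 36;  h_121 = 51;  h_122 = 70
  h_123 = 45;  h_124 = 79;  h_125 = 34;  h_126 = 12;  h_127 = 95;  h_128 = 96
  h_129 = 27;  h_130 = 25;  h_131 = 89;  h_132 = 15;  h_133 = 44;  h_134 = 8
  h_135 = 6;  h_136 = 10;  h_137 = 16;  h_138 = 32;  h_139 = 60;  h_140 = 90
  h_141 = 76;  h_142 = 61;  h_143 = 77;  h_144 = 35;  h_145 = 80;  h_146 = 29
  h_147 = 1;  h_148 = 2;  h_149 = 21;  h_150 = 32;  h_151 = 74;  h_152 = 78
  h_153 = 65;  h_154 = 30;  h_155 = 55;  h_156 = 38;  h_157 = 24;  h_158 = 83
  h_159 = 51;  h_160 = 60;  h_161 = 32;  h_162 = 60;  h_163 = 80;  h_164 = 34
  h_165 = 56;  h_166 = 60;  h_167 = 95;  h_168 = 21;  h_169 = 45;  h_170 = 96
  h_171 = 31;  h_172 = 32;  h_173 = 77;  h_174 = 46;  h_175 = 79;  h_176 = 71
  h_177 = 64;  h_178 = 42;  h_179 = 49;  h_180 = 89;  h_181 = 78;  h_182 = 58
  h_183 = 21;  h_184 = 46;  h_185 = 46;  h_186 = 58;  h_187 = 26;  h_188 = 39
  h_189 = 57;  h_190 = 4;  h_191 = 26;  h_192 = 91;  h_193 = 39;  h_194 = 11
  h_195 = 35;  h_196 = 60;  h_197 = 57;  h_198 = 54;  h_199 = 24;  h_200 = 21
  h_201 = 18;  h_202 = 49;  h_203 = 50;  h_204 = 29;  h_205 = 57;  h_206 = 80
h_207 = 43·80 + 43·57 + 13·29 = 60
h_208 = 43·60 + 43·80 + 13·57 = 68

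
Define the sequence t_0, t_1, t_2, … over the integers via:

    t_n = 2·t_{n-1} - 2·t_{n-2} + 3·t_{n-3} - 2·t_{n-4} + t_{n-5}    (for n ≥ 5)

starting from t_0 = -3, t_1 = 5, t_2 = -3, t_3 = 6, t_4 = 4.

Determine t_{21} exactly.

-19470

t_5 = 2·4 + -2·6 + 3·-3 + -2·5 + 1·-3 = -26
t_6 = 2·-26 + -2·4 + 3·6 + -2·-3 + 1·5 = -31
t_7 = 2·-31 + -2·-26 + 3·4 + -2·6 + 1·-3 = -13
t_8 = 2·-13 + -2·-31 + 3·-26 + -2·4 + 1·6 = -44
t_9 = 2·-44 + -2·-13 + 3·-31 + -2·-26 + 1·4 = -99
t_10 = 2·-99 + -2·-44 + 3·-13 + -2·-31 + 1·-26 = -113
t_11 = 2·-113 + -2·-99 + 3·-44 + -2·-13 + 1·-31 = -165
t_12 = 2·-165 + -2·-113 + 3·-99 + -2·-44 + 1·-13 = -326
t_13 = 2·-326 + -2·-165 + 3·-113 + -2·-99 + 1·-44 = -507
t_14 = 2·-507 + -2·-326 + 3·-165 + -2·-113 + 1·-99 = -730
t_15 = 2·-730 + -2·-507 + 3·-326 + -2·-165 + 1·-113 = -1207
t_16 = 2·-1207 + -2·-730 + 3·-507 + -2·-326 + 1·-165 = -1988
t_17 = 2·-1988 + -2·-1207 + 3·-730 + -2·-507 + 1·-326 = -3064
t_18 = 2·-3064 + -2·-1988 + 3·-1207 + -2·-730 + 1·-507 = -4820
t_19 = 2·-4820 + -2·-3064 + 3·-1988 + -2·-1207 + 1·-730 = -7792
t_20 = 2·-7792 + -2·-4820 + 3·-3064 + -2·-1988 + 1·-1207 = -12367
t_21 = 2·-12367 + -2·-7792 + 3·-4820 + -2·-3064 + 1·-1988 = -19470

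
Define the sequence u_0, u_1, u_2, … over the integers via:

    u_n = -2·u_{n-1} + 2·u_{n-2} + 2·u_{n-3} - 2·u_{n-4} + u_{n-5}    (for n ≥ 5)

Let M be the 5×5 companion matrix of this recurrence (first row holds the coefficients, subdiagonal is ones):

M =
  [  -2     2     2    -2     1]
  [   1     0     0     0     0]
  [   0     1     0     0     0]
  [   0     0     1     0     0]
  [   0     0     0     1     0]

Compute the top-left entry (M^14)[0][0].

141314

(M^14)[0][0] is the top entry after applying M 14 times to the unit state (1, 0, 0, 0, 0). Equivalently it is h_{18} for the auxiliary sequence (h_n) obeying the same recurrence with h_4 = 1 and h_i = 0 for 0 ≤ i < 4:
h_5 = -2·1 + 2·0 + 2·0 + -2·0 + 1·0 = -2
h_6 = -2·-2 + 2·1 + 2·0 + -2·0 + 1·0 = 6
h_7 = -2·6 + 2·-2 + 2·1 + -2·0 + 1·0 = -14
h_8 = -2·-14 + 2·6 + 2·-2 + -2·1 + 1·0 = 34
h_9 = -2·34 + 2·-14 + 2·6 + -2·-2 + 1·1 = -79
h_10 = -2·-79 + 2·34 + 2·-14 + -2·6 + 1·-2 = 184
h_11 = -2·184 + 2·-79 + 2·34 + -2·-14 + 1·6 = -424
h_12 = -2·-424 + 2·184 + 2·-79 + -2·34 + 1·-14 = 976
h_13 = -2·976 + 2·-424 + 2·184 + -2·-79 + 1·34 = -2240
h_14 = -2·-2240 + 2·976 + 2·-424 + -2·184 + 1·-79 = 5137
h_15 = -2·5137 + 2·-2240 + 2·976 + -2·-424 + 1·184 = -11770
h_16 = -2·-11770 + 2·5137 + 2·-2240 + -2·976 + 1·-424 = 26958
h_17 = -2·26958 + 2·-11770 + 2·5137 + -2·-2240 + 1·976 = -61726
h_18 = -2·-61726 + 2·26958 + 2·-11770 + -2·5137 + 1·-2240 = 141314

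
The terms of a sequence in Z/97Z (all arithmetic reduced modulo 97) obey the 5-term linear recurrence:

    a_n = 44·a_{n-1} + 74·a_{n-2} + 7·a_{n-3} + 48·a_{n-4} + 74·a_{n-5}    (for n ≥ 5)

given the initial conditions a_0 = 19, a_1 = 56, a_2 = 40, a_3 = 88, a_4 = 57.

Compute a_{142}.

a_5 = 44·57 + 74·88 + 7·40 + 48·56 + 74·19 = 8
a_6 = 44·8 + 74·57 + 7·88 + 48·40 + 74·56 = 95
a_7 = 44·95 + 74·8 + 7·57 + 48·88 + 74·40 = 36
a_8 = 44·36 + 74·95 + 7·8 + 48·57 + 74·88 = 70
a_9 = 44·70 + 74·36 + 7·95 + 48·8 + 74·57 = 50
a_10 = 44·50 + 74·70 + 7·36 + 48·95 + 74·8 = 77
Continuing the recurrence:
  a_11 = 40;  a_12 = 58;  a_13 = 51;  a_14 = 50;  a_15 = 30;  a_16 = 63
  a_17 = 54;  a_18 = 36;  a_19 = 6;  a_20 = 14;  a_21 = 30;  a_22 = 71
  a_23 = 52;  a_24 = 41;  a_25 = 89;  a_26 = 41;  a_27 = 34;  a_28 = 8
  a_29 = 82;  a_30 = 91;  a_31 = 50;  a_32 = 89;  a_33 = 74;  a_34 = 64
  a_35 = 7;  a_36 = 51;  a_37 = 59;  a_38 = 29;  a_39 = 13;  a_40 = 83
  a_41 = 74;  a_42 = 18;  a_43 = 16;  a_44 = 31;  a_45 = 49;  a_46 = 38
  a_47 = 49;  a_48 = 29;  a_49 = 17;  a_50 = 54;  a_51 = 77;  a_52 = 8
  a_53 = 78;  a_54 = 71;  a_55 = 57;  a_56 = 34;  a_57 = 71;  a_58 = 87
  a_59 = 44;  a_60 = 74;  a_61 = 47;  a_62 = 16;  a_63 = 58;  a_64 = 9
  a_65 = 19;  a_66 = 43;  a_67 = 54;  a_68 = 36;  a_69 = 87;  a_70 = 58
  a_71 = 78;  a_72 = 89;  a_73 = 56;  a_74 = 0;  a_75 = 96;  a_76 = 13
  a_77 = 72;  a_78 = 22;  a_79 = 34;  a_80 = 7;  a_81 = 24;  a_82 = 48
  a_83 = 19;  a_84 = 36;  a_85 = 49;  a_86 = 12;  a_87 = 43;  a_88 = 49
  a_89 = 59;  a_90 = 55;  a_91 = 90;  a_92 = 9;  a_93 = 28;  a_94 = 28
  a_95 = 20;  a_96 = 55;  a_97 = 92;  a_98 = 34;  a_99 = 81;  a_100 = 77
  a_101 = 64;  a_102 = 61;  a_103 = 7;  a_104 = 22;  a_105 = 13;  a_106 = 19
  a_107 = 12;  a_108 = 10;  a_109 = 27;  a_110 = 6;  a_111 = 46;  a_112 = 48
  a_113 = 28;  a_114 = 20;  a_115 = 23;  a_116 = 54;  a_117 = 93;  a_118 = 29
  a_119 = 62;  a_120 = 22;  a_121 = 57;  a_122 = 40;  a_123 = 2;  a_124 = 70
  a_125 = 15;  a_126 = 61;  a_127 = 65;  a_128 = 26;  a_129 = 59;  a_130 = 89
  a_131 = 93;  a_132 = 77;  a_133 = 32;  a_134 = 2;  a_135 = 77;  a_136 = 79
  a_137 = 29;  a_138 = 37;  a_139 = 23;  a_140 = 57
a_141 = 44·57 + 74·23 + 7·37 + 48·29 + 74·79 = 67
a_142 = 44·67 + 74·57 + 7·23 + 48·37 + 74·29 = 94

94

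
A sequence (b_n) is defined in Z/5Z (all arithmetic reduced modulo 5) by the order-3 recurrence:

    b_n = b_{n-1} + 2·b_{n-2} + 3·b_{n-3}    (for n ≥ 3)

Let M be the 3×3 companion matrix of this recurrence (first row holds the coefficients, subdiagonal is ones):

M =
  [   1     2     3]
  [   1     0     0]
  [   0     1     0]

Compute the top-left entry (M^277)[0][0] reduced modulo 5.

(M^277)[0][0] is the top entry after applying M 277 times to the unit state (1, 0, 0). Equivalently it is h_{279} for the auxiliary sequence (h_n) obeying the same recurrence with h_2 = 1 and h_i = 0 for 0 ≤ i < 2:
h_3 = 1·1 + 2·0 + 3·0 = 1
h_4 = 1·1 + 2·1 + 3·0 = 3
h_5 = 1·3 + 2·1 + 3·1 = 3
h_6 = 1·3 + 2·3 + 3·1 = 2
h_7 = 1·2 + 2·3 + 3·3 = 2
h_8 = 1·2 + 2·2 + 3·3 = 0
h_9 = 1·0 + 2·2 + 3·2 = 0
h_10 = 1·0 + 2·0 + 3·2 = 1
(h_8, h_9, h_10) = (0, 0, 1) = (h_0, h_1, h_2), so the sequence has period 8.
279 ≡ 7 (mod 8), hence h_279 = h_7 = 2.

2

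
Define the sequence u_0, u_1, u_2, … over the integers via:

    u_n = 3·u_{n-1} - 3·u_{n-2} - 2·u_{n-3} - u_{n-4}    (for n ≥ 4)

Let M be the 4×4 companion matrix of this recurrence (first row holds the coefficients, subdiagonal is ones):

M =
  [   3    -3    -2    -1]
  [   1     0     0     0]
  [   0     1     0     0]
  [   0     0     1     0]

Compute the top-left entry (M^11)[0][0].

7704

(M^11)[0][0] is the top entry after applying M 11 times to the unit state (1, 0, 0, 0). Equivalently it is h_{14} for the auxiliary sequence (h_n) obeying the same recurrence with h_3 = 1 and h_i = 0 for 0 ≤ i < 3:
h_4 = 3·1 + -3·0 + -2·0 + -1·0 = 3
h_5 = 3·3 + -3·1 + -2·0 + -1·0 = 6
h_6 = 3·6 + -3·3 + -2·1 + -1·0 = 7
h_7 = 3·7 + -3·6 + -2·3 + -1·1 = -4
h_8 = 3·-4 + -3·7 + -2·6 + -1·3 = -48
h_9 = 3·-48 + -3·-4 + -2·7 + -1·6 = -152
h_10 = 3·-152 + -3·-48 + -2·-4 + -1·7 = -311
h_11 = 3·-311 + -3·-152 + -2·-48 + -1·-4 = -377
h_12 = 3·-377 + -3·-311 + -2·-152 + -1·-48 = 154
h_13 = 3·154 + -3·-377 + -2·-311 + -1·-152 = 2367
h_14 = 3·2367 + -3·154 + -2·-377 + -1·-311 = 7704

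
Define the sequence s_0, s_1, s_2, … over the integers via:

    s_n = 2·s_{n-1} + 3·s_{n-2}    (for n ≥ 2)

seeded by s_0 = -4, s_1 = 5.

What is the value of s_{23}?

s_2 = 2·5 + 3·-4 = -2
s_3 = 2·-2 + 3·5 = 11
s_4 = 2·11 + 3·-2 = 16
s_5 = 2·16 + 3·11 = 65
s_6 = 2·65 + 3·16 = 178
s_7 = 2·178 + 3·65 = 551
s_8 = 2·551 + 3·178 = 1636
s_9 = 2·1636 + 3·551 = 4925
s_10 = 2·4925 + 3·1636 = 14758
s_11 = 2·14758 + 3·4925 = 44291
s_12 = 2·44291 + 3·14758 = 132856
s_13 = 2·132856 + 3·44291 = 398585
s_14 = 2·398585 + 3·132856 = 1195738
s_15 = 2·1195738 + 3·398585 = 3587231
s_16 = 2·3587231 + 3·1195738 = 10761676
s_17 = 2·10761676 + 3·3587231 = 32285045
s_18 = 2·32285045 + 3·10761676 = 96855118
s_19 = 2·96855118 + 3·32285045 = 290565371
s_20 = 2·290565371 + 3·96855118 = 871696096
s_21 = 2·871696096 + 3·290565371 = 2615088305
s_22 = 2·2615088305 + 3·871696096 = 7845264898
s_23 = 2·7845264898 + 3·2615088305 = 23535794711

23535794711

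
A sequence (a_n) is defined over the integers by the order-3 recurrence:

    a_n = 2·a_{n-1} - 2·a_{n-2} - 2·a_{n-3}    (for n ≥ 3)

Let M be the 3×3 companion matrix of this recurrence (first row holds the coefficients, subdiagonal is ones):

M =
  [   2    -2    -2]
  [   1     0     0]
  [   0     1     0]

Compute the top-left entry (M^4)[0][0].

(M^4)[0][0] is the top entry after applying M 4 times to the unit state (1, 0, 0). Equivalently it is h_{6} for the auxiliary sequence (h_n) obeying the same recurrence with h_2 = 1 and h_i = 0 for 0 ≤ i < 2:
h_3 = 2·1 + -2·0 + -2·0 = 2
h_4 = 2·2 + -2·1 + -2·0 = 2
h_5 = 2·2 + -2·2 + -2·1 = -2
h_6 = 2·-2 + -2·2 + -2·2 = -12

-12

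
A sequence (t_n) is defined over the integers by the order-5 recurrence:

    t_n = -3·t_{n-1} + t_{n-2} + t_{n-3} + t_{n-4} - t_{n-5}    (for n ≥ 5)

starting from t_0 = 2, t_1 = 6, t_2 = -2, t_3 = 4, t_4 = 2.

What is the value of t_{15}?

173404

t_5 = -3·2 + 1·4 + 1·-2 + 1·6 + -1·2 = 0
t_6 = -3·0 + 1·2 + 1·4 + 1·-2 + -1·6 = -2
t_7 = -3·-2 + 1·0 + 1·2 + 1·4 + -1·-2 = 14
t_8 = -3·14 + 1·-2 + 1·0 + 1·2 + -1·4 = -46
t_9 = -3·-46 + 1·14 + 1·-2 + 1·0 + -1·2 = 148
t_10 = -3·148 + 1·-46 + 1·14 + 1·-2 + -1·0 = -478
t_11 = -3·-478 + 1·148 + 1·-46 + 1·14 + -1·-2 = 1552
t_12 = -3·1552 + 1·-478 + 1·148 + 1·-46 + -1·14 = -5046
t_13 = -3·-5046 + 1·1552 + 1·-478 + 1·148 + -1·-46 = 16406
t_14 = -3·16406 + 1·-5046 + 1·1552 + 1·-478 + -1·148 = -53338
t_15 = -3·-53338 + 1·16406 + 1·-5046 + 1·1552 + -1·-478 = 173404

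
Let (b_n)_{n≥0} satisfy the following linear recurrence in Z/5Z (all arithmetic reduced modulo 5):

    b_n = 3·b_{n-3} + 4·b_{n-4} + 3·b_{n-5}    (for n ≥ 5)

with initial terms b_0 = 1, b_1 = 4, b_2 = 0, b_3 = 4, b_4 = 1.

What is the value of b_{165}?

b_5 = 0·1 + 0·4 + 3·0 + 4·4 + 3·1 = 4
b_6 = 0·4 + 0·1 + 3·4 + 4·0 + 3·4 = 4
b_7 = 0·4 + 0·4 + 3·1 + 4·4 + 3·0 = 4
b_8 = 0·4 + 0·4 + 3·4 + 4·1 + 3·4 = 3
b_9 = 0·3 + 0·4 + 3·4 + 4·4 + 3·1 = 1
b_10 = 0·1 + 0·3 + 3·4 + 4·4 + 3·4 = 0
Continuing the recurrence:
  b_11 = 2;  b_12 = 2;  b_13 = 3;  b_14 = 4;  b_15 = 4;  b_16 = 3
  b_17 = 0;  b_18 = 2;  b_19 = 2;  b_20 = 4;  b_21 = 0;  b_22 = 4
  b_23 = 1;  b_24 = 2;  b_25 = 4;  b_26 = 4;  b_27 = 2;  b_28 = 3
  b_29 = 4;  b_30 = 4;  b_31 = 4;  b_32 = 0;  b_33 = 2;  b_34 = 0
  b_35 = 3;  b_36 = 3;  b_37 = 3;  b_38 = 0;  b_39 = 1;  b_40 = 0
  b_41 = 1;  b_42 = 2;  b_43 = 4;  b_44 = 1;  b_45 = 0;  b_46 = 3
  b_47 = 0;  b_48 = 1;  b_49 = 2;  b_50 = 2;  b_51 = 2;  b_52 = 0
  b_53 = 2;  b_54 = 0;  b_55 = 4;  b_56 = 2;  b_57 = 3;  b_58 = 3
  b_59 = 2;  b_60 = 4;  b_61 = 2;  b_62 = 2;  b_63 = 4;  b_64 = 3
  b_65 = 1;  b_66 = 1;  b_67 = 1;  b_68 = 2;  b_69 = 1;  b_70 = 0
  b_71 = 3;  b_72 = 4;  b_73 = 0;  b_74 = 2;  b_75 = 4;  b_76 = 0
  b_77 = 3;  b_78 = 0;  b_79 = 2;  b_80 = 1;  b_81 = 2;  b_82 = 0
  b_83 = 1;  b_84 = 1;  b_85 = 1;  b_86 = 4;  b_87 = 2;  b_88 = 0
  b_89 = 4;  b_90 = 0;  b_91 = 0;  b_92 = 3;  b_93 = 1;  b_94 = 2
  b_95 = 4;  b_96 = 0;  b_97 = 4;  b_98 = 3;  b_99 = 2;  b_100 = 4
  b_101 = 0;  b_102 = 0;  b_103 = 4;  b_104 = 2;  b_105 = 2;  b_106 = 2
  b_107 = 2;  b_108 = 1;  b_109 = 0;  b_110 = 0;  b_111 = 2;  b_112 = 0
  b_113 = 3;  b_114 = 1;  b_115 = 3;  b_116 = 0;  b_117 = 0;  b_118 = 2
  b_119 = 0;  b_120 = 4;  b_121 = 1;  b_122 = 3;  b_123 = 3;  b_124 = 4
  b_125 = 0;  b_126 = 4;  b_127 = 3;  b_128 = 0;  b_129 = 4;  b_130 = 0
  b_131 = 4;  b_132 = 1;  b_133 = 1;  b_134 = 4;  b_135 = 4;  b_136 = 4
  b_137 = 4;  b_138 = 1;  b_139 = 0;  b_140 = 0;  b_141 = 1;  b_142 = 1
  b_143 = 3;  b_144 = 3;  b_145 = 2;  b_146 = 1;  b_147 = 4;  b_148 = 2
  b_149 = 0;  b_150 = 2;  b_151 = 0;  b_152 = 0;  b_153 = 2;  b_154 = 3
  b_155 = 1;  b_156 = 1;  b_157 = 2;  b_158 = 1;  b_159 = 1;  b_160 = 3
  b_161 = 4;  b_162 = 3;  b_163 = 1
b_164 = 0·1 + 0·3 + 3·4 + 4·3 + 3·1 = 2
b_165 = 0·2 + 0·1 + 3·3 + 4·4 + 3·3 = 4

4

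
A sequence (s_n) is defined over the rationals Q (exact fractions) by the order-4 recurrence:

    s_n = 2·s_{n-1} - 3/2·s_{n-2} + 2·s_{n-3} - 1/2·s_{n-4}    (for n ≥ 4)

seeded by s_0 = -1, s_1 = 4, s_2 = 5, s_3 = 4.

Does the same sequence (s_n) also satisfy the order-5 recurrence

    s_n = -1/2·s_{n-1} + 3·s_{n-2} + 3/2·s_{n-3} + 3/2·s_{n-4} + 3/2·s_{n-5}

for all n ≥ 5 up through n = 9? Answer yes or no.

Terms s_0..s_9: -1, 4, 5, 4, 9, 20, 32, 50, 175/2, 154
n=5: candidate gives 39/2, actual s_5 = 20 ✗

no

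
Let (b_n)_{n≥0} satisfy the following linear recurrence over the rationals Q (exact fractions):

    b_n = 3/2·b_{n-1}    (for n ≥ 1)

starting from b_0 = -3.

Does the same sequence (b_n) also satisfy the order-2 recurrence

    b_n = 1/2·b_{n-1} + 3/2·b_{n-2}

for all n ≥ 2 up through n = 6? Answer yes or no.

yes

Terms b_0..b_6: -3, -9/2, -27/4, -81/8, -243/16, -729/32, -2187/64
n=2: candidate gives -27/4, actual b_2 = -27/4 ✓
n=3: candidate gives -81/8, actual b_3 = -81/8 ✓
n=4: candidate gives -243/16, actual b_4 = -243/16 ✓
n=5: candidate gives -729/32, actual b_5 = -729/32 ✓
n=6: candidate gives -2187/64, actual b_6 = -2187/64 ✓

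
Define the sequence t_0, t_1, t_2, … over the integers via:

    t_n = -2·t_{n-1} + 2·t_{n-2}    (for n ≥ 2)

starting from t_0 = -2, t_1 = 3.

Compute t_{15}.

t_2 = -2·3 + 2·-2 = -10
t_3 = -2·-10 + 2·3 = 26
t_4 = -2·26 + 2·-10 = -72
t_5 = -2·-72 + 2·26 = 196
t_6 = -2·196 + 2·-72 = -536
t_7 = -2·-536 + 2·196 = 1464
t_8 = -2·1464 + 2·-536 = -4000
t_9 = -2·-4000 + 2·1464 = 10928
t_10 = -2·10928 + 2·-4000 = -29856
t_11 = -2·-29856 + 2·10928 = 81568
t_12 = -2·81568 + 2·-29856 = -222848
t_13 = -2·-222848 + 2·81568 = 608832
t_14 = -2·608832 + 2·-222848 = -1663360
t_15 = -2·-1663360 + 2·608832 = 4544384

4544384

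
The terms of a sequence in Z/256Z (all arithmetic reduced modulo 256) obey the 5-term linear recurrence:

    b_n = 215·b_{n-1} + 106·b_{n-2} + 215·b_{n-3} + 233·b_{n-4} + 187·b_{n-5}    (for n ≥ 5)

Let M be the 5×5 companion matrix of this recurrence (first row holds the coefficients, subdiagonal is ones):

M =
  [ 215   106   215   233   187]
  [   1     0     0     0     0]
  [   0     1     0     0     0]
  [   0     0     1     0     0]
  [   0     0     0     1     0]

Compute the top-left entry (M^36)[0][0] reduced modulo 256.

(M^36)[0][0] is the top entry after applying M 36 times to the unit state (1, 0, 0, 0, 0). Equivalently it is h_{40} for the auxiliary sequence (h_n) obeying the same recurrence with h_4 = 1 and h_i = 0 for 0 ≤ i < 4:
h_5 = 215·1 + 106·0 + 215·0 + 233·0 + 187·0 = 215
h_6 = 215·215 + 106·1 + 215·0 + 233·0 + 187·0 = 251
h_7 = 215·251 + 106·215 + 215·1 + 233·0 + 187·0 = 170
h_8 = 215·170 + 106·251 + 215·215 + 233·1 + 187·0 = 46
h_9 = 215·46 + 106·170 + 215·251 + 233·215 + 187·1 = 61
h_10 = 215·61 + 106·46 + 215·170 + 233·251 + 187·215 = 141
h_11 = 215·141 + 106·61 + 215·46 + 233·170 + 187·251 = 98
h_12 = 215·98 + 106·141 + 215·61 + 233·46 + 187·170 = 247
h_13 = 215·247 + 106·98 + 215·141 + 233·61 + 187·46 = 143
h_14 = 215·143 + 106·247 + 215·98 + 233·141 + 187·61 = 145
h_15 = 215·145 + 106·143 + 215·247 + 233·98 + 187·141 = 159
h_16 = 215·159 + 106·145 + 215·143 + 233·247 + 187·98 = 17
h_17 = 215·17 + 106·159 + 215·145 + 233·143 + 187·247 = 120
h_18 = 215·120 + 106·17 + 215·159 + 233·145 + 187·143 = 201
h_19 = 215·201 + 106·120 + 215·17 + 233·159 + 187·145 = 104
h_20 = 215·104 + 106·201 + 215·120 + 233·17 + 187·159 = 248
h_21 = 215·248 + 106·104 + 215·201 + 233·120 + 187·17 = 202
h_22 = 215·202 + 106·248 + 215·104 + 233·201 + 187·120 = 71
h_23 = 215·71 + 106·202 + 215·248 + 233·104 + 187·201 = 8
h_24 = 215·8 + 106·71 + 215·202 + 233·248 + 187·104 = 116
h_25 = 215·116 + 106·8 + 215·71 + 233·202 + 187·248 = 95
h_26 = 215·95 + 106·116 + 215·8 + 233·71 + 187·202 = 182
h_27 = 215·182 + 106·95 + 215·116 + 233·8 + 187·71 = 193
h_28 = 215·193 + 106·182 + 215·95 + 233·116 + 187·8 = 168
h_29 = 215·168 + 106·193 + 215·182 + 233·95 + 187·116 = 15
h_30 = 215·15 + 106·168 + 215·193 + 233·182 + 187·95 = 75
h_31 = 215·75 + 106·15 + 215·168 + 233·193 + 187·182 = 230
h_32 = 215·230 + 106·75 + 215·15 + 233·168 + 187·193 = 180
h_33 = 215·180 + 106·230 + 215·75 + 233·15 + 187·168 = 196
h_34 = 215·196 + 106·180 + 215·230 + 233·75 + 187·15 = 134
h_35 = 215·134 + 106·196 + 215·180 + 233·230 + 187·75 = 253
h_36 = 215·253 + 106·134 + 215·196 + 233·180 + 187·230 = 105
h_37 = 215·105 + 106·253 + 215·134 + 233·196 + 187·180 = 91
h_38 = 215·91 + 106·105 + 215·253 + 233·134 + 187·196 = 132
h_39 = 215·132 + 106·91 + 215·105 + 233·253 + 187·134 = 224
h_40 = 215·224 + 106·132 + 215·91 + 233·105 + 187·253 = 149

149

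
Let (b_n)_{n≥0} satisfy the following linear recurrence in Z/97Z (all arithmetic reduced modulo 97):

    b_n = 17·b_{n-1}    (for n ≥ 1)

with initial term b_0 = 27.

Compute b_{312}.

b_1 = 17·27 = 71
b_2 = 17·71 = 43
b_3 = 17·43 = 52
b_4 = 17·52 = 11
b_5 = 17·11 = 90
b_6 = 17·90 = 75
b_7 = 17·75 = 14
b_8 = 17·14 = 44
b_9 = 17·44 = 69
b_10 = 17·69 = 9
b_11 = 17·9 = 56
b_12 = 17·56 = 79
b_13 = 17·79 = 82
b_14 = 17·82 = 36
b_15 = 17·36 = 30
b_16 = 17·30 = 25
b_17 = 17·25 = 37
b_18 = 17·37 = 47
b_19 = 17·47 = 23
b_20 = 17·23 = 3
b_21 = 17·3 = 51
b_22 = 17·51 = 91
b_23 = 17·91 = 92
b_24 = 17·92 = 12
b_25 = 17·12 = 10
b_26 = 17·10 = 73
b_27 = 17·73 = 77
b_28 = 17·77 = 48
b_29 = 17·48 = 40
b_30 = 17·40 = 1
b_31 = 17·1 = 17
b_32 = 17·17 = 95
b_33 = 17·95 = 63
b_34 = 17·63 = 4
b_35 = 17·4 = 68
b_36 = 17·68 = 89
b_37 = 17·89 = 58
b_38 = 17·58 = 16
b_39 = 17·16 = 78
b_40 = 17·78 = 65
b_41 = 17·65 = 38
b_42 = 17·38 = 64
b_43 = 17·64 = 21
b_44 = 17·21 = 66
b_45 = 17·66 = 55
b_46 = 17·55 = 62
b_47 = 17·62 = 84
b_48 = 17·84 = 70
b_49 = 17·70 = 26
b_50 = 17·26 = 54
b_51 = 17·54 = 45
b_52 = 17·45 = 86
b_53 = 17·86 = 7
b_54 = 17·7 = 22
b_55 = 17·22 = 83
b_56 = 17·83 = 53
b_57 = 17·53 = 28
b_58 = 17·28 = 88
b_59 = 17·88 = 41
b_60 = 17·41 = 18
b_61 = 17·18 = 15
b_62 = 17·15 = 61
b_63 = 17·61 = 67
b_64 = 17·67 = 72
b_65 = 17·72 = 60
b_66 = 17·60 = 50
b_67 = 17·50 = 74
b_68 = 17·74 = 94
b_69 = 17·94 = 46
b_70 = 17·46 = 6
b_71 = 17·6 = 5
b_72 = 17·5 = 85
b_73 = 17·85 = 87
b_74 = 17·87 = 24
b_75 = 17·24 = 20
b_76 = 17·20 = 49
b_77 = 17·49 = 57
b_78 = 17·57 = 96
b_79 = 17·96 = 80
b_80 = 17·80 = 2
b_81 = 17·2 = 34
b_82 = 17·34 = 93
b_83 = 17·93 = 29
b_84 = 17·29 = 8
b_85 = 17·8 = 39
b_86 = 17·39 = 81
b_87 = 17·81 = 19
b_88 = 17·19 = 32
b_89 = 17·32 = 59
b_90 = 17·59 = 33
b_91 = 17·33 = 76
b_92 = 17·76 = 31
b_93 = 17·31 = 42
b_94 = 17·42 = 35
b_95 = 17·35 = 13
b_96 = 17·13 = 27
(b_96) = (27) = (b_0), so the sequence has period 96.
312 ≡ 24 (mod 96), hence b_312 = b_24 = 12.

12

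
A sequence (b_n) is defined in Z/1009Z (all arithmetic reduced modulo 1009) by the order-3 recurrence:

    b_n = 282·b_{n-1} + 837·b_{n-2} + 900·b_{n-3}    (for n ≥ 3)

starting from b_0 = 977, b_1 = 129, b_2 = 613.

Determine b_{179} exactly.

b_3 = 282·613 + 837·129 + 900·977 = 798
b_4 = 282·798 + 837·613 + 900·129 = 603
b_5 = 282·603 + 837·798 + 900·613 = 279
b_6 = 282·279 + 837·603 + 900·798 = 988
b_7 = 282·988 + 837·279 + 900·603 = 434
b_8 = 282·434 + 837·988 + 900·279 = 743
Continuing the recurrence:
  b_9 = 952;  b_10 = 534;  b_11 = 703;  b_12 = 612;  b_13 = 525;  b_14 = 465
  b_15 = 356;  b_16 = 520;  b_17 = 417;  b_18 = 449;  b_19 = 232;  b_20 = 256
  b_21 = 500;  b_22 = 41;  b_23 = 576;  b_24 = 989;  b_25 = 800;  b_26 = 780
  b_27 = 793;  b_28 = 248;  b_29 = 879;  b_30 = 732;  b_31 = 961;  b_32 = 855
  b_33 = 66;  b_34 = 891;  b_35 = 410;  b_36 = 579;  b_37 = 684;  b_38 = 178
  b_39 = 607;  b_40 = 417;  b_41 = 851;  b_42 = 186;  b_43 = 878;  b_44 = 756
  b_45 = 533;  b_46 = 247;  b_47 = 510;  b_48 = 861;  b_49 = 16;  b_50 = 612
  b_51 = 308;  b_52 = 28;  b_53 = 211;  b_54 = 934;  b_55 = 46;  b_56 = 855
  b_57 = 222;  b_58 = 331;  b_59 = 305;  b_60 = 844;  b_61 = 137;  b_62 = 472
  b_63 = 391;  b_64 = 19;  b_65 = 675;  b_66 = 176;  b_67 = 73;  b_68 = 486
  b_69 = 376;  b_70 = 357;  b_71 = 181;  b_72 = 113;  b_73 = 163;  b_74 = 747
  b_75 = 789;  b_76 = 572;  b_77 = 677;  b_78 = 475;  b_79 = 563;  b_80 = 246
  b_81 = 472;  b_82 = 164;  b_83 = 808;  b_84 = 886;  b_85 = 172;  b_86 = 759
  b_87 = 97;  b_88 = 147;  b_89 = 561;  b_90 = 256;  b_91 = 37;  b_92 = 99
  b_93 = 713;  b_94 = 403;  b_95 = 399;  b_96 = 800;  b_97 = 37;  b_98 = 873
  b_99 = 263;  b_100 = 697;  b_101 = 666;  b_102 = 919;  b_103 = 21;  b_104 = 267
  b_105 = 772;  b_106 = 988;  b_107 = 694;  b_108 = 146;  b_109 = 777;  b_110 = 303
  b_111 = 464;  b_112 = 93;  b_113 = 165;  b_114 = 138;  b_115 = 399;  b_116 = 167
  b_117 = 757;  b_118 = 1008;  b_119 = 643;  b_120 = 103;  b_121 = 288;  b_122 = 476
  b_123 = 821;  b_124 = 205;  b_125 = 929;  b_126 = 5;  b_127 = 897;  b_128 = 492
  b_129 = 59;  b_130 = 726;  b_131 = 705;  b_132 = 913;  b_133 = 568;  b_134 = 961
  b_135 = 132;  b_136 = 721;  b_137 = 194;  b_138 = 55;  b_139 = 417;  b_140 = 214
  b_141 = 791;  b_142 = 550;  b_143 = 767;  b_144 = 160;  b_145 = 560;  b_146 = 383
  b_147 = 300;  b_148 = 62;  b_149 = 821;  b_150 = 484;  b_151 = 626;  b_152 = 768
  b_153 = 653;  b_154 = 969;  b_155 = 546;  b_156 = 883;  b_157 = 32;  b_158 = 443
  b_159 = 977;  b_160 = 84;  b_161 = 76;  b_162 = 382;  b_163 = 740;  b_164 = 495
  b_165 = 942;  b_166 = 962;  b_167 = 819;  b_168 = 149;  b_169 = 110;  b_170 = 877
  b_171 = 263;  b_172 = 124;  b_173 = 84;  b_174 = 936;  b_175 = 891;  b_176 = 394
  b_177 = 119
b_178 = 282·119 + 837·394 + 900·891 = 850
b_179 = 282·850 + 837·119 + 900·394 = 720

720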